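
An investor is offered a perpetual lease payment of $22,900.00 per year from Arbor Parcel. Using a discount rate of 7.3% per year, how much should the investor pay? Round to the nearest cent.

$313698.63

Level perpetuity: PV = C / r = $22,900.00 / 0.073 = $313,698.63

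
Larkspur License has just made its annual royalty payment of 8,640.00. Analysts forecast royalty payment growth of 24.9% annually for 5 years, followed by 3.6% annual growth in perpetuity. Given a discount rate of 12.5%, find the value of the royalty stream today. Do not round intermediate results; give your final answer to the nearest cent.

229407.35

D_1 = 10791.36000
D_2 = 13478.40864
D_3 = 16834.53239
D_4 = 21026.33096
D_5 = 26261.88737
Terminal value at year 5: TV = D_5×(1+g_2)/(r−g_2) = 27207.31531/0.089 = 305700.17202
P_0 = D_1/(1+r)^1 + D_2/(1+r)^2 + D_3/(1+r)^3 + D_4/(1+r)^4 + D_5/(1+r)^5 + TV/(1+r)^5
    = 9592.32000 + 10649.60683 + 11823.43016 + 13126.63490 + 14573.48177 + 169641.87771 = 229407.35137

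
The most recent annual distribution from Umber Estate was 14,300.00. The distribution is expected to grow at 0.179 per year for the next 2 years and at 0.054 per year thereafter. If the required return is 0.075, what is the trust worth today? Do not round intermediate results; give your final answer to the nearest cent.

D_1 = 16859.70000
D_2 = 19877.58630
Terminal value at year 2: TV = D_2×(1+g_2)/(r−g_2) = 20950.97596/0.021 = 997665.52191
P_0 = D_1/(1+r)^1 + D_2/(1+r)^2 + TV/(1+r)^2
    = 15683.44186 + 17200.72368 + 863312.51220 = 896196.67774

896196.68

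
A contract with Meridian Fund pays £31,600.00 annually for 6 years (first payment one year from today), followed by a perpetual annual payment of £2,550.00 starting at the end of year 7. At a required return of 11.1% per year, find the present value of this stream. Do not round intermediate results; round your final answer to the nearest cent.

£145516.87

PV of 6-year annuity: £31,600.00 × [1 − (1+0.111)^−6] / 0.111 = 133300.76352
Perpetuity value at year 6: £2,550.00 / 0.111 = 22972.97297
PV of perpetuity: 22972.97297 / (1+0.111)^6 = 12216.10756
Total PV = 133300.76352 + 12216.10756 = 145516.87109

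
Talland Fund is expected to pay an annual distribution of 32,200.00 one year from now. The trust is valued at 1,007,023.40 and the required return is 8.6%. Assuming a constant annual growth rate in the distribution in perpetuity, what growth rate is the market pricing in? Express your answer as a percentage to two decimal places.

5.40%

P = D₁/(r−g) ⇒ g = r − D₁/P = 0.086 − 32,200.00/1,007,023.40 = 0.054025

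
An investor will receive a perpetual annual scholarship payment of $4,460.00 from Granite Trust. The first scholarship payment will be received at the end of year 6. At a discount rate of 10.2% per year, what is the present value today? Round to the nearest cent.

Value at end of year 5: C / r = $4,460.00 / 0.102 = $43,725.4902
Discount to today: PV = $43,725.4902 / (1 + 0.102)^5 = $43,725.4902 / 1.625204 = $26,904.61

$26904.61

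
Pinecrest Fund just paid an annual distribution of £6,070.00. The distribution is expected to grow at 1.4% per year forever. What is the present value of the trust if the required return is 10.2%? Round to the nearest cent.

D₁ = D₀ × (1 + g) = £6,070.00 × 1.014 = £6,154.9800
Growing perpetuity: P = D₁ / (r − g) = £6,154.9800 / (0.102 − 0.014) = £69,942.95

£69942.95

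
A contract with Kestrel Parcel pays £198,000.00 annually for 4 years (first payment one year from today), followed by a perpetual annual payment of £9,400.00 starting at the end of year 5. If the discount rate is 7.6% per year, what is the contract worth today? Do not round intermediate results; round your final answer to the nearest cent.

PV of 4-year annuity: £198,000.00 × [1 − (1+0.076)^−4] / 0.076 = 661682.74948
Perpetuity value at year 4: £9,400.00 / 0.076 = 123684.21053
PV of perpetuity: 123684.21053 / (1+0.076)^4 = 92270.98909
Total PV = 661682.74948 + 92270.98909 = 753953.73856

£753953.74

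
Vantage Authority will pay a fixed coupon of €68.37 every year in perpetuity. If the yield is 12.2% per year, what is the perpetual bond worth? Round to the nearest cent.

€560.41

Level perpetuity: PV = C / r = €68.37 / 0.122 = €560.41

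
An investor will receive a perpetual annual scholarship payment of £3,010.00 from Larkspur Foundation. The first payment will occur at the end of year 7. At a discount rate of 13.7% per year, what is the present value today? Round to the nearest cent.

£10169.11

Value at end of year 6: C / r = £3,010.00 / 0.137 = £21,970.8029
Discount to today: PV = £21,970.8029 / (1 + 0.137)^6 = £21,970.8029 / 2.160542 = £10,169.11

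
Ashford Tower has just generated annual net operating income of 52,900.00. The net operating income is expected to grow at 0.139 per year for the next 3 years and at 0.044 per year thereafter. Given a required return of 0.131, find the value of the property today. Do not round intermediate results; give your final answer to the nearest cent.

809321.76

D_1 = 60253.10000
D_2 = 68628.28090
D_3 = 78167.61195
Terminal value at year 3: TV = D_3×(1+g_2)/(r−g_2) = 81606.98687/0.087 = 938011.34334
P_0 = D_1/(1+r)^1 + D_2/(1+r)^2 + D_3/(1+r)^3 + TV/(1+r)^3
    = 53274.18214 + 53651.01101 + 54030.50535 + 648366.06414 = 809321.76264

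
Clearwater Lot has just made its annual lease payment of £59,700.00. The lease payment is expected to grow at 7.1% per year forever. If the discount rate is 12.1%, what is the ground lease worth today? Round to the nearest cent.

£1278774.00

D₁ = D₀ × (1 + g) = £59,700.00 × 1.071 = £63,938.7000
Growing perpetuity: P = D₁ / (r − g) = £63,938.7000 / (0.121 − 0.071) = £1,278,774.00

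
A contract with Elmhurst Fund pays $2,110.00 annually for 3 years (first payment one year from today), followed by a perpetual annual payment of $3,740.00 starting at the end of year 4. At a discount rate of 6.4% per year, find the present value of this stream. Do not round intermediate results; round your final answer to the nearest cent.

$54112.54

PV of 3-year annuity: $2,110.00 × [1 − (1+0.064)^−3] / 0.064 = 5598.57354
Perpetuity value at year 3: $3,740.00 / 0.064 = 58437.50000
PV of perpetuity: 58437.50000 / (1+0.064)^3 = 48513.96207
Total PV = 5598.57354 + 48513.96207 = 54112.53561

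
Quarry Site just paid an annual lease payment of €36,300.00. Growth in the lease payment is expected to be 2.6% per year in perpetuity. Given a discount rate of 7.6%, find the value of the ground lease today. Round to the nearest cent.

D₁ = D₀ × (1 + g) = €36,300.00 × 1.026 = €37,243.8000
Growing perpetuity: P = D₁ / (r − g) = €37,243.8000 / (0.076 − 0.026) = €744,876.00

€744876.00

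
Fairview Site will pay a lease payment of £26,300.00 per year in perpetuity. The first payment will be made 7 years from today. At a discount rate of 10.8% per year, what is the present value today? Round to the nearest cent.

Value at end of year 6: C / r = £26,300.00 / 0.108 = £243,518.5185
Discount to today: PV = £243,518.5185 / (1 + 0.108)^6 = £243,518.5185 / 1.850285 = £131,611.38

£131611.38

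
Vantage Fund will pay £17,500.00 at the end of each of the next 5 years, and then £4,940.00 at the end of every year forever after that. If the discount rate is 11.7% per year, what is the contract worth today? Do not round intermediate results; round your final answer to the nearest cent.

PV of 5-year annuity: £17,500.00 × [1 − (1+0.117)^−5] / 0.117 = 63555.24757
Perpetuity value at year 5: £4,940.00 / 0.117 = 42222.22222
PV of perpetuity: 42222.22222 / (1+0.117)^5 = 24281.48377
Total PV = 63555.24757 + 24281.48377 = 87836.73133

£87836.73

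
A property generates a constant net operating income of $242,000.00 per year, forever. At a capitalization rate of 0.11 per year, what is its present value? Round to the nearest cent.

Level perpetuity: PV = C / r = $242,000.00 / 0.11 = $2,200,000.00

$2200000.00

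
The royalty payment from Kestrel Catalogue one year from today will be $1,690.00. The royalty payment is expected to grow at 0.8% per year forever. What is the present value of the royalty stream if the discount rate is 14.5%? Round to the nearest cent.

$12335.77

Growing perpetuity: P = D₁ / (r − g) = $1,690.0000 / (0.145 − 0.008) = $12,335.77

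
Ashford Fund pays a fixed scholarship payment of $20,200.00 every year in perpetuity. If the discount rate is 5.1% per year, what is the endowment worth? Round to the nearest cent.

Level perpetuity: PV = C / r = $20,200.00 / 0.051 = $396,078.43

$396078.43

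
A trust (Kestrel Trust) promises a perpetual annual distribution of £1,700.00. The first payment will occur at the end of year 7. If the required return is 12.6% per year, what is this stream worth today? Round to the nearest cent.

Value at end of year 6: C / r = £1,700.00 / 0.126 = £13,492.0635
Discount to today: PV = £13,492.0635 / (1 + 0.126)^6 = £13,492.0635 / 2.038123 = £6,619.85

£6619.85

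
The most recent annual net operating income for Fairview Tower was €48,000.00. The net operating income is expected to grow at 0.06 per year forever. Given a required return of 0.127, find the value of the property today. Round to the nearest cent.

D₁ = D₀ × (1 + g) = €48,000.00 × 1.06 = €50,880.0000
Growing perpetuity: P = D₁ / (r − g) = €50,880.0000 / (0.127 − 0.06) = €759,402.99

€759402.99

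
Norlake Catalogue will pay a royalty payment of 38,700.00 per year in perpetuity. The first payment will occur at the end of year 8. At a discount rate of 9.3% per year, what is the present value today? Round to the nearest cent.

223299.05

Value at end of year 7: C / r = 38,700.00 / 0.093 = 416,129.0323
Discount to today: PV = 416,129.0323 / (1 + 0.093)^7 = 416,129.0323 / 1.863550 = 223,299.05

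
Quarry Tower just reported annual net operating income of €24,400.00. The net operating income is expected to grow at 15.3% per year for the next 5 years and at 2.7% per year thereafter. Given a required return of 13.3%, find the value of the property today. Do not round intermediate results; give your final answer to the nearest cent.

€386633.64

D_1 = 28133.20000
D_2 = 32437.57960
D_3 = 37400.52928
D_4 = 43122.81026
D_5 = 49720.60023
Terminal value at year 5: TV = D_5×(1+g_2)/(r−g_2) = 51063.05643/0.106 = 481726.94749
P_0 = D_1/(1+r)^1 + D_2/(1+r)^2 + D_3/(1+r)^3 + D_4/(1+r)^4 + D_5/(1+r)^5 + TV/(1+r)^5
    = 24830.71492 + 25269.03292 + 25715.08822 + 26169.01741 + 26630.95946 + 258018.82421 = 386633.63714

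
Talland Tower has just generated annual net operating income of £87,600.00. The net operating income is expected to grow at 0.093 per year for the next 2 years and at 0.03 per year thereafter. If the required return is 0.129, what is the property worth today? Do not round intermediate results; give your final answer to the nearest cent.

D_1 = 95746.80000
D_2 = 104651.25240
Terminal value at year 2: TV = D_2×(1+g_2)/(r−g_2) = 107790.78997/0.099 = 1088795.85830
P_0 = D_1/(1+r)^1 + D_2/(1+r)^2 + TV/(1+r)^2
    = 84806.73162 + 82102.53114 + 854198.05130 = 1021107.31406

£1021107.31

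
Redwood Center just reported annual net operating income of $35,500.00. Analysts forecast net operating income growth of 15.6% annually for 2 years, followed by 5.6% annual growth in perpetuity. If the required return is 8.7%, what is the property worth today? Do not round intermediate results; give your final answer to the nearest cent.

D_1 = 41038.00000
D_2 = 47439.92800
Terminal value at year 2: TV = D_2×(1+g_2)/(r−g_2) = 50096.56397/0.031 = 1616018.19252
P_0 = D_1/(1+r)^1 + D_2/(1+r)^2 + TV/(1+r)^2
    = 37753.44986 + 40149.94300 + 1367688.38089 = 1445591.77375

$1445591.77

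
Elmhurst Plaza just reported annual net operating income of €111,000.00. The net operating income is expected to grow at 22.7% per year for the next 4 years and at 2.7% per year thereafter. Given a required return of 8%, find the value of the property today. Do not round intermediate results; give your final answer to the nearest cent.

D_1 = 136197.00000
D_2 = 167113.71900
D_3 = 205048.53321
D_4 = 251594.55025
Terminal value at year 4: TV = D_4×(1+g_2)/(r−g_2) = 258387.60311/0.053 = 4875237.79451
P_0 = D_1/(1+r)^1 + D_2/(1+r)^2 + D_3/(1+r)^3 + D_4/(1+r)^4 + TV/(1+r)^4
    = 126108.33333 + 143273.07870 + 162774.13664 + 184929.50524 + 3583445.31845 = 4200530.37236

€4200530.37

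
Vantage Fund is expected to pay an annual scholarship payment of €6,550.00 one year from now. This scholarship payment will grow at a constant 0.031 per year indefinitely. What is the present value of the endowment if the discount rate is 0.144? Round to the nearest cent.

€57964.60

Growing perpetuity: P = D₁ / (r − g) = €6,550.0000 / (0.144 − 0.031) = €57,964.60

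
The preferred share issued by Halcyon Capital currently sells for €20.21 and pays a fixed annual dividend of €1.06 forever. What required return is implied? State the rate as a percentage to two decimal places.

5.24%

P = C/r ⇒ r = C/P = €1.06/€20.21 = 0.052449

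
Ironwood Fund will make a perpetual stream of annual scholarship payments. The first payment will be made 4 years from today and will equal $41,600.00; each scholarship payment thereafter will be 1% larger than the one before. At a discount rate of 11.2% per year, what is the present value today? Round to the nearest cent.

Value at end of year 3: C₁ / (r − g) = $41,600.00 / (0.112 − 0.01) = $407,843.1373
Discount to today: PV = $407,843.1373 / (1 + 0.112)^3 = $407,843.1373 / 1.375037 = $296,605.22

$296605.22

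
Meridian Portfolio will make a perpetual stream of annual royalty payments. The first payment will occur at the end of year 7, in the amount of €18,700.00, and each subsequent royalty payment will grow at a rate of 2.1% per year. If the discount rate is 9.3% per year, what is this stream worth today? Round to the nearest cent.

Value at end of year 6: C₁ / (r − g) = €18,700.00 / (0.093 − 0.021) = €259,722.2222
Discount to today: PV = €259,722.2222 / (1 + 0.093)^6 = €259,722.2222 / 1.704987 = €152,330.95

€152330.95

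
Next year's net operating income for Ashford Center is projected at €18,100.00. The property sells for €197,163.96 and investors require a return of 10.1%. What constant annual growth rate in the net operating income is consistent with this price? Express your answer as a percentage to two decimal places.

0.92%

P = D₁/(r−g) ⇒ g = r − D₁/P = 0.101 − €18,100.00/€197,163.96 = 0.009198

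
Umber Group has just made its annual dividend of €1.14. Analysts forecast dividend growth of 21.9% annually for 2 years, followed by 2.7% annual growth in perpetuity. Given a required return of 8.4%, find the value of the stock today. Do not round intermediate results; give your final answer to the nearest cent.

D_1 = 1.38966
D_2 = 1.69400
Terminal value at year 2: TV = D_2×(1+g_2)/(r−g_2) = 1.73973/0.057 = 30.52164
P_0 = D_1/(1+r)^1 + D_2/(1+r)^2 + TV/(1+r)^2
    = 1.28197 + 1.44163 + 25.97462 = 28.69823

€28.70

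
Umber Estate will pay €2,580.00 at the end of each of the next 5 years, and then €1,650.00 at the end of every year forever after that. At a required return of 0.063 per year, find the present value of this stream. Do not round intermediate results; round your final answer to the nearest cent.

PV of 5-year annuity: €2,580.00 × [1 − (1+0.063)^−5] / 0.063 = 10779.77410
Perpetuity value at year 5: €1,650.00 / 0.063 = 26190.47619
PV of perpetuity: 26190.47619 / (1+0.063)^5 = 19296.43461
Total PV = 10779.77410 + 19296.43461 = 30076.20872

€30076.21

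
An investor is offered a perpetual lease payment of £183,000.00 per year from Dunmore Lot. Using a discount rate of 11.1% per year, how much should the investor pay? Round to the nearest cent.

Level perpetuity: PV = C / r = £183,000.00 / 0.111 = £1,648,648.65

£1648648.65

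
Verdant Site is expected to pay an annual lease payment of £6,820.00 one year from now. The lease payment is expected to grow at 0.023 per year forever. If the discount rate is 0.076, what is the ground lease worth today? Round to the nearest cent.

£128679.25

Growing perpetuity: P = D₁ / (r − g) = £6,820.0000 / (0.076 − 0.023) = £128,679.25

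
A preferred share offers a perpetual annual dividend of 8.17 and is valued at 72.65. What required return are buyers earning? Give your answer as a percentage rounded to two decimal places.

P = C/r ⇒ r = C/P = 8.17/72.65 = 0.112457

11.25%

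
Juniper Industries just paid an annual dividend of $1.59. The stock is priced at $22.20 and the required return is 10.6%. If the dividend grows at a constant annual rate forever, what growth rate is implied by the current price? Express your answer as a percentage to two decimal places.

P = D₀(1+g)/(r−g) ⇒ P(r−g) = D₀(1+g) ⇒ g(P+D₀) = P·r − D₀
g = (P·r − D₀)/(P + D₀) = ($22.20×0.106 − $1.59) / ($22.20 + $1.59) = 0.032081

3.21%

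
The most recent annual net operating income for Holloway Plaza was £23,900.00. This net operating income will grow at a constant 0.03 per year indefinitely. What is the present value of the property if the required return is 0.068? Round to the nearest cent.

£647815.79

D₁ = D₀ × (1 + g) = £23,900.00 × 1.03 = £24,617.0000
Growing perpetuity: P = D₁ / (r − g) = £24,617.0000 / (0.068 − 0.03) = £647,815.79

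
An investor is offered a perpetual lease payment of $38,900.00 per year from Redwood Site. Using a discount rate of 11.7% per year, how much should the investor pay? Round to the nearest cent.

Level perpetuity: PV = C / r = $38,900.00 / 0.117 = $332,478.63

$332478.63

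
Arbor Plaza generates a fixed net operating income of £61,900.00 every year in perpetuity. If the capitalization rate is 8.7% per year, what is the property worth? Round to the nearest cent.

£711494.25

Level perpetuity: PV = C / r = £61,900.00 / 0.087 = £711,494.25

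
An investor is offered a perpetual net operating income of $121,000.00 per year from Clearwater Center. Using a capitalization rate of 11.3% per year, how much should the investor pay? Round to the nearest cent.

Level perpetuity: PV = C / r = $121,000.00 / 0.113 = $1,070,796.46

$1070796.46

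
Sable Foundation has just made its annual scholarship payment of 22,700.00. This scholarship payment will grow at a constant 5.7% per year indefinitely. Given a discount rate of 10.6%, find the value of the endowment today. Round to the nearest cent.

D₁ = D₀ × (1 + g) = 22,700.00 × 1.057 = 23,993.9000
Growing perpetuity: P = D₁ / (r − g) = 23,993.9000 / (0.106 − 0.057) = 489,671.43

489671.43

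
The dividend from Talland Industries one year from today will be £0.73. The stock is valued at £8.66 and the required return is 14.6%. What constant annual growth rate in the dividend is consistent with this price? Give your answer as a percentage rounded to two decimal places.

6.17%

P = D₁/(r−g) ⇒ g = r − D₁/P = 0.146 − £0.73/£8.66 = 0.061704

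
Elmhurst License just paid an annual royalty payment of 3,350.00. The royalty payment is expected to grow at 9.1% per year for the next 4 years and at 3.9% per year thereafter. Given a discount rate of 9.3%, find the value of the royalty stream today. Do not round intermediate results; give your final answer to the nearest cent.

D_1 = 3654.85000
D_2 = 3987.44135
D_3 = 4350.29851
D_4 = 4746.17568
Terminal value at year 4: TV = D_4×(1+g_2)/(r−g_2) = 4931.27653/0.054 = 91319.93572
P_0 = D_1/(1+r)^1 + D_2/(1+r)^2 + D_3/(1+r)^3 + D_4/(1+r)^4 + TV/(1+r)^4
    = 3343.87008 + 3337.75138 + 3331.64388 + 3325.54755 + 63985.99818 = 77324.81107

77324.81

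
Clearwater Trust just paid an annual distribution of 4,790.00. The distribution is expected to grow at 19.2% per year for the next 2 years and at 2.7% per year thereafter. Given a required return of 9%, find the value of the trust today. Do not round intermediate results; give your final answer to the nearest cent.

D_1 = 5709.68000
D_2 = 6805.93856
Terminal value at year 2: TV = D_2×(1+g_2)/(r−g_2) = 6989.69890/0.063 = 110947.60161
P_0 = D_1/(1+r)^1 + D_2/(1+r)^2 + TV/(1+r)^2
    = 5238.23853 + 5728.42232 + 93382.37657 = 104349.03743

104349.04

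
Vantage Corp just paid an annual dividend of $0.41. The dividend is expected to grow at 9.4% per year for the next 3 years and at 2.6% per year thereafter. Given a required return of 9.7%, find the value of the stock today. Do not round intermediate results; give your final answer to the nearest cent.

$7.10

D_1 = 0.44854
D_2 = 0.49070
D_3 = 0.53683
Terminal value at year 3: TV = D_3×(1+g_2)/(r−g_2) = 0.55079/0.071 = 7.75755
P_0 = D_1/(1+r)^1 + D_2/(1+r)^2 + D_3/(1+r)^3 + TV/(1+r)^3
    = 0.40888 + 0.40776 + 0.40665 + 5.87631 = 7.09960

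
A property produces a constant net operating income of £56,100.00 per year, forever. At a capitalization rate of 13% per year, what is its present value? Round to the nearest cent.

£431538.46

Level perpetuity: PV = C / r = £56,100.00 / 0.13 = £431,538.46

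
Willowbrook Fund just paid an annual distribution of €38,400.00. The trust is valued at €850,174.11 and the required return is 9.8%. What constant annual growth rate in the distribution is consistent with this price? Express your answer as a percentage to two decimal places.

P = D₀(1+g)/(r−g) ⇒ P(r−g) = D₀(1+g) ⇒ g(P+D₀) = P·r − D₀
g = (P·r − D₀)/(P + D₀) = (€850,174.11×0.098 − €38,400.00) / (€850,174.11 + €38,400.00) = 0.050550

5.05%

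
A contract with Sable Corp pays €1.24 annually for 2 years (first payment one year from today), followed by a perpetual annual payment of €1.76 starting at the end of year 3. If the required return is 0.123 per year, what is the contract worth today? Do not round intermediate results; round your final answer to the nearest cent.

€13.43

PV of 2-year annuity: €1.24 × [1 − (1+0.123)^−2] / 0.123 = 2.08743
Perpetuity value at year 2: €1.76 / 0.123 = 14.30894
PV of perpetuity: 14.30894 / (1+0.123)^2 = 11.34614
Total PV = 2.08743 + 11.34614 = 13.43357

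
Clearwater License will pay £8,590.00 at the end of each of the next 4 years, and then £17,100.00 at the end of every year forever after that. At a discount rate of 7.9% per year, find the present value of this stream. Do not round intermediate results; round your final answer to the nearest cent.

£188206.64

PV of 4-year annuity: £8,590.00 × [1 − (1+0.079)^−4] / 0.079 = 28514.61385
Perpetuity value at year 4: £17,100.00 / 0.079 = 216455.69620
PV of perpetuity: 216455.69620 / (1+0.079)^4 = 159692.02952
Total PV = 28514.61385 + 159692.02952 = 188206.64337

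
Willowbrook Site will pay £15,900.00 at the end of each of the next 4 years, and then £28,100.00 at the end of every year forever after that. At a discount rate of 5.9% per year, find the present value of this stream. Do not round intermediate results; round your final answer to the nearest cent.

£433899.92

PV of 4-year annuity: £15,900.00 × [1 − (1+0.059)^−4] / 0.059 = 55221.57346
Perpetuity value at year 4: £28,100.00 / 0.059 = 476271.18644
PV of perpetuity: 476271.18644 / (1+0.059)^4 = 378678.34278
Total PV = 55221.57346 + 378678.34278 = 433899.91624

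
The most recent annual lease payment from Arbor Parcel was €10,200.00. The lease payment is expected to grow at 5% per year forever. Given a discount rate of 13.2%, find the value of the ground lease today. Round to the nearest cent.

D₁ = D₀ × (1 + g) = €10,200.00 × 1.05 = €10,710.0000
Growing perpetuity: P = D₁ / (r − g) = €10,710.0000 / (0.132 − 0.05) = €130,609.76

€130609.76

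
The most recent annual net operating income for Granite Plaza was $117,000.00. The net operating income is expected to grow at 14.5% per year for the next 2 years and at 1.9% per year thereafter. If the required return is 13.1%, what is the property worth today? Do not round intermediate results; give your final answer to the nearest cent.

$1329370.38

D_1 = 133965.00000
D_2 = 153389.92500
Terminal value at year 2: TV = D_2×(1+g_2)/(r−g_2) = 156304.33357/0.112 = 1395574.40692
P_0 = D_1/(1+r)^1 + D_2/(1+r)^2 + TV/(1+r)^2
    = 118448.27586 + 119914.47910 + 1091007.62681 = 1329370.38177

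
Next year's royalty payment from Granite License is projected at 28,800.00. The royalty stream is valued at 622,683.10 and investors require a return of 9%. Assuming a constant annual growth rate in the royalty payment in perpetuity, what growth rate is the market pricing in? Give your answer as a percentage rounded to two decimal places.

4.37%

P = D₁/(r−g) ⇒ g = r − D₁/P = 0.09 − 28,800.00/622,683.10 = 0.043749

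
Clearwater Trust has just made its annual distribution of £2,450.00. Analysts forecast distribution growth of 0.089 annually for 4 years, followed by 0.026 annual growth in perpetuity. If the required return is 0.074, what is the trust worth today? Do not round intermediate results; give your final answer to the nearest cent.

£65503.23

D_1 = 2668.05000
D_2 = 2905.50645
D_3 = 3164.09652
D_4 = 3445.70111
Terminal value at year 4: TV = D_4×(1+g_2)/(r−g_2) = 3535.28934/0.048 = 73651.86133
P_0 = D_1/(1+r)^1 + D_2/(1+r)^2 + D_3/(1+r)^3 + D_4/(1+r)^4 + TV/(1+r)^4
    = 2484.21788 + 2518.91366 + 2554.09402 + 2589.76572 + 55356.24226 = 65503.23353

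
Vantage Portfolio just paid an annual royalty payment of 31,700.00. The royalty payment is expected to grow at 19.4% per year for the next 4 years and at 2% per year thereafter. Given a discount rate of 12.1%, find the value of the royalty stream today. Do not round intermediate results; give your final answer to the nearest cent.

560865.68

D_1 = 37849.80000
D_2 = 45192.66120
D_3 = 53960.03747
D_4 = 64428.28474
Terminal value at year 4: TV = D_4×(1+g_2)/(r−g_2) = 65716.85044/0.101 = 650661.88552
P_0 = D_1/(1+r)^1 + D_2/(1+r)^2 + D_3/(1+r)^3 + D_4/(1+r)^4 + TV/(1+r)^4
    = 33764.31757 + 35963.06439 + 38304.99454 + 40799.43219 + 412033.86964 = 560865.67834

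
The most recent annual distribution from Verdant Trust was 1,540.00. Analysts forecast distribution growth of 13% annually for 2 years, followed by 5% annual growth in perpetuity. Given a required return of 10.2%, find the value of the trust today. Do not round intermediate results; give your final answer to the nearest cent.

35894.81

D_1 = 1740.20000
D_2 = 1966.42600
Terminal value at year 2: TV = D_2×(1+g_2)/(r−g_2) = 2064.74730/0.052 = 39706.67885
P_0 = D_1/(1+r)^1 + D_2/(1+r)^2 + TV/(1+r)^2
    = 1579.12886 + 1619.25191 + 32696.43286 = 35894.81363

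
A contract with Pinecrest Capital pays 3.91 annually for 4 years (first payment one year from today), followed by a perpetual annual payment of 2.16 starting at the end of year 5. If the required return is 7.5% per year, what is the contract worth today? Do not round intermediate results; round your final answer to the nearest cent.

PV of 4-year annuity: 3.91 × [1 − (1+0.075)^−4] / 0.075 = 13.09587
Perpetuity value at year 4: 2.16 / 0.075 = 28.80000
PV of perpetuity: 28.80000 / (1+0.075)^4 = 21.56546
Total PV = 13.09587 + 21.56546 = 34.66132

34.66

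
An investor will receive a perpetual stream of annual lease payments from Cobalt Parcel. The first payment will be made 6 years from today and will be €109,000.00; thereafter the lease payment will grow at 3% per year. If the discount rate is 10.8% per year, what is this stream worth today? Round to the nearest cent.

€836822.01

Value at end of year 5: C₁ / (r − g) = €109,000.00 / (0.108 − 0.03) = €1,397,435.8974
Discount to today: PV = €1,397,435.8974 / (1 + 0.108)^5 = €1,397,435.8974 / 1.669932 = €836,822.01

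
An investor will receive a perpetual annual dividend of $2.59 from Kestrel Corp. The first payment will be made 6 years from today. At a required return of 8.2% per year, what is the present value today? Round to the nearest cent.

Value at end of year 5: C / r = $2.59 / 0.082 = $31.5854
Discount to today: PV = $31.5854 / (1 + 0.082)^5 = $31.5854 / 1.482983 = $21.30

$21.30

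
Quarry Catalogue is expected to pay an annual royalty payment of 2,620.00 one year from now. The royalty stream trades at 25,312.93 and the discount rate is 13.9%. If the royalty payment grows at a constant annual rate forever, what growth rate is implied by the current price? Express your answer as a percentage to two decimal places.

P = D₁/(r−g) ⇒ g = r − D₁/P = 0.139 − 2,620.00/25,312.93 = 0.035496

3.55%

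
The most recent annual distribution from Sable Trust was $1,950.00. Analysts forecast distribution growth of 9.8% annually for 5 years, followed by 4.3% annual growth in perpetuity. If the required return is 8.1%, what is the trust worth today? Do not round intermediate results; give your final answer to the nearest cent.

$68085.10

D_1 = 2141.10000
D_2 = 2350.92780
D_3 = 2581.31872
D_4 = 2834.28796
D_5 = 3112.04818
Terminal value at year 5: TV = D_5×(1+g_2)/(r−g_2) = 3245.86625/0.038 = 85417.53292
P_0 = D_1/(1+r)^1 + D_2/(1+r)^2 + D_3/(1+r)^3 + D_4/(1+r)^4 + D_5/(1+r)^5 + TV/(1+r)^5
    = 1980.66605 + 2011.81436 + 2043.45251 + 2075.58821 + 2108.22929 + 57865.34596 = 68085.09638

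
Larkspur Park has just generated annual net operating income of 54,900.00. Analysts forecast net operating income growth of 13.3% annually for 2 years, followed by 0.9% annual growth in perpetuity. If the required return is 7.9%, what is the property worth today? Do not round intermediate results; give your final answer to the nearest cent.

D_1 = 62201.70000
D_2 = 70474.52610
Terminal value at year 2: TV = D_2×(1+g_2)/(r−g_2) = 71108.79683/0.07 = 1015839.95478
P_0 = D_1/(1+r)^1 + D_2/(1+r)^2 + TV/(1+r)^2
    = 57647.54402 + 60532.59256 + 872534.08425 = 990714.22084

990714.22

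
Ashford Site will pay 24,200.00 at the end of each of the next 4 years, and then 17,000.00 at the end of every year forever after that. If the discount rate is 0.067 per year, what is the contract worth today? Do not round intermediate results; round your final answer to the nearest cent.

PV of 4-year annuity: 24,200.00 × [1 − (1+0.067)^−4] / 0.067 = 82528.73448
Perpetuity value at year 4: 17,000.00 / 0.067 = 253731.34328
PV of perpetuity: 253731.34328 / (1+0.067)^4 = 195756.61245
Total PV = 82528.73448 + 195756.61245 = 278285.34693

278285.35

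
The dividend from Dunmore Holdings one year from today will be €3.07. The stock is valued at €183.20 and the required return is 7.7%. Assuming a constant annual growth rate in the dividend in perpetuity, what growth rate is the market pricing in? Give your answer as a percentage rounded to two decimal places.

6.02%

P = D₁/(r−g) ⇒ g = r − D₁/P = 0.077 − €3.07/€183.20 = 0.060242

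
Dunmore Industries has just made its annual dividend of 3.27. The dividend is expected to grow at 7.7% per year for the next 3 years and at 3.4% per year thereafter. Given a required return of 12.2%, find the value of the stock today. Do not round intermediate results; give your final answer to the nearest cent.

43.03

D_1 = 3.52179
D_2 = 3.79297
D_3 = 4.08503
Terminal value at year 3: TV = D_3×(1+g_2)/(r−g_2) = 4.22392/0.088 = 47.99906
P_0 = D_1/(1+r)^1 + D_2/(1+r)^2 + D_3/(1+r)^3 + TV/(1+r)^3
    = 3.13885 + 3.01296 + 2.89212 + 33.98241 = 43.02634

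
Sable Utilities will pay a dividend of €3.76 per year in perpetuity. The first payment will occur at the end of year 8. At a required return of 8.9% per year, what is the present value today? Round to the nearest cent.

Value at end of year 7: C / r = €3.76 / 0.089 = €42.2472
Discount to today: PV = €42.2472 / (1 + 0.089)^7 = €42.2472 / 1.816332 = €23.26

€23.26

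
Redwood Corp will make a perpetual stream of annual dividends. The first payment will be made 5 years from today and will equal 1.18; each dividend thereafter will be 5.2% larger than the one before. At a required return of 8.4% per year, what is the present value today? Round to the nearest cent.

26.71

Value at end of year 4: C₁ / (r − g) = 1.18 / (0.084 − 0.052) = 36.8750
Discount to today: PV = 36.8750 / (1 + 0.084)^4 = 36.8750 / 1.380757 = 26.71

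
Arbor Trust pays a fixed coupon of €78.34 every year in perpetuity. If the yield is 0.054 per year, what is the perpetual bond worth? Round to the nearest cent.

€1450.74

Level perpetuity: PV = C / r = €78.34 / 0.054 = €1,450.74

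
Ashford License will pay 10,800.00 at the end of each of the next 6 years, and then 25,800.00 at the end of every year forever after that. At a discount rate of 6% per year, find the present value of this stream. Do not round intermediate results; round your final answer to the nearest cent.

PV of 6-year annuity: 10,800.00 × [1 − (1+0.06)^−6] / 0.06 = 53107.10272
Perpetuity value at year 6: 25,800.00 / 0.06 = 430000.00000
PV of perpetuity: 430000.00000 / (1+0.06)^6 = 303133.03239
Total PV = 53107.10272 + 303133.03239 = 356240.13511

356240.14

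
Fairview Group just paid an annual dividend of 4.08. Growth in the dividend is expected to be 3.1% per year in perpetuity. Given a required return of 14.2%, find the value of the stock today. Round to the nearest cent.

37.90

D₁ = D₀ × (1 + g) = 4.08 × 1.031 = 4.2065
Growing perpetuity: P = D₁ / (r − g) = 4.2065 / (0.142 − 0.031) = 37.90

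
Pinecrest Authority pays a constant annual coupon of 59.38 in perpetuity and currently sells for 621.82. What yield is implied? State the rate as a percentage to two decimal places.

P = C/r ⇒ r = C/P = 59.38/621.82 = 0.095494

9.55%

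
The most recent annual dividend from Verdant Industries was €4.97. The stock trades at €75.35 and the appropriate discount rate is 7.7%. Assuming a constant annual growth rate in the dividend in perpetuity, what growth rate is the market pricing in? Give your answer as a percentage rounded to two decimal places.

P = D₀(1+g)/(r−g) ⇒ P(r−g) = D₀(1+g) ⇒ g(P+D₀) = P·r − D₀
g = (P·r − D₀)/(P + D₀) = (€75.35×0.077 − €4.97) / (€75.35 + €4.97) = 0.010358

1.04%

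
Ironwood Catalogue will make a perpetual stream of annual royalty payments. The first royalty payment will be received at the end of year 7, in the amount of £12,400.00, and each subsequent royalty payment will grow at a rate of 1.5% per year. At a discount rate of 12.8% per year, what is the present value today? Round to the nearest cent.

£53270.73

Value at end of year 6: C₁ / (r − g) = £12,400.00 / (0.128 − 0.015) = £109,734.5133
Discount to today: PV = £109,734.5133 / (1 + 0.128)^6 = £109,734.5133 / 2.059940 = £53,270.73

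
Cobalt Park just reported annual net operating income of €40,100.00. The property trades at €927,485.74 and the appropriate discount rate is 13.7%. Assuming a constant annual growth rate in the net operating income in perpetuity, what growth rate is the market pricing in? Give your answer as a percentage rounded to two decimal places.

8.99%

P = D₀(1+g)/(r−g) ⇒ P(r−g) = D₀(1+g) ⇒ g(P+D₀) = P·r − D₀
g = (P·r − D₀)/(P + D₀) = (€927,485.74×0.137 − €40,100.00) / (€927,485.74 + €40,100.00) = 0.089879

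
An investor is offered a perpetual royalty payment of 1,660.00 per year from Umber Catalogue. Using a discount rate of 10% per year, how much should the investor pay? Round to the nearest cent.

Level perpetuity: PV = C / r = 1,660.00 / 0.1 = 16,600.00

16600.00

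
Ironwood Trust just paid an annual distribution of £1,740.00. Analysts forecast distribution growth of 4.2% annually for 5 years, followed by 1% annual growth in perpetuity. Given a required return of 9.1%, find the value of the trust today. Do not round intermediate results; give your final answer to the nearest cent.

D_1 = 1813.08000
D_2 = 1889.22936
D_3 = 1968.57699
D_4 = 2051.25723
D_5 = 2137.41003
Terminal value at year 5: TV = D_5×(1+g_2)/(r−g_2) = 2158.78413/0.081 = 26651.65593
P_0 = D_1/(1+r)^1 + D_2/(1+r)^2 + D_3/(1+r)^3 + D_4/(1+r)^4 + D_5/(1+r)^5 + TV/(1+r)^5
    = 1661.85151 + 1587.21290 + 1515.92653 + 1447.84184 + 1382.81503 + 17242.50835 = 24838.15616

£24838.16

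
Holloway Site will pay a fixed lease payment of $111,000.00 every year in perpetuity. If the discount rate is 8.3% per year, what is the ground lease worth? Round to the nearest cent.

Level perpetuity: PV = C / r = $111,000.00 / 0.083 = $1,337,349.40

$1337349.40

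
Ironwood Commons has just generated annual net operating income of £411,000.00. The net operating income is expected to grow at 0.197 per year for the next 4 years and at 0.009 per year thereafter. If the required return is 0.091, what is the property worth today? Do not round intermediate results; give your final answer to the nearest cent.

D_1 = 491967.00000
D_2 = 588884.49900
D_3 = 704894.74530
D_4 = 843759.01013
Terminal value at year 4: TV = D_4×(1+g_2)/(r−g_2) = 851352.84122/0.082 = 10382351.72218
P_0 = D_1/(1+r)^1 + D_2/(1+r)^2 + D_3/(1+r)^3 + D_4/(1+r)^4 + TV/(1+r)^4
    = 450932.17232 + 494744.09740 + 542812.72648 + 595551.63483 + 7328190.23831 = 9412230.86934

£9412230.87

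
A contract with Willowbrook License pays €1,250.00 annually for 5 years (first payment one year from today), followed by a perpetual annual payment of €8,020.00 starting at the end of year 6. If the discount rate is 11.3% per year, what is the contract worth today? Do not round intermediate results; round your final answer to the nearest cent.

PV of 5-year annuity: €1,250.00 × [1 − (1+0.113)^−5] / 0.113 = 4585.21757
Perpetuity value at year 5: €8,020.00 / 0.113 = 70973.45133
PV of perpetuity: 70973.45133 / (1+0.113)^5 = 41554.69539
Total PV = 4585.21757 + 41554.69539 = 46139.91296

€46139.91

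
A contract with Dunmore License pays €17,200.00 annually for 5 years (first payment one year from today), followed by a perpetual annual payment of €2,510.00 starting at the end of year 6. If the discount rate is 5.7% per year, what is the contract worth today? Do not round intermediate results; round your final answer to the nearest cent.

PV of 5-year annuity: €17,200.00 × [1 − (1+0.057)^−5] / 0.057 = 73047.80857
Perpetuity value at year 5: €2,510.00 / 0.057 = 44035.08772
PV of perpetuity: 44035.08772 / (1+0.057)^5 = 33375.20403
Total PV = 73047.80857 + 33375.20403 = 106423.01260

€106423.01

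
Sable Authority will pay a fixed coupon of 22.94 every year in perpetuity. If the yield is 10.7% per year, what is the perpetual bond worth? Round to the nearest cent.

Level perpetuity: PV = C / r = 22.94 / 0.107 = 214.39

214.39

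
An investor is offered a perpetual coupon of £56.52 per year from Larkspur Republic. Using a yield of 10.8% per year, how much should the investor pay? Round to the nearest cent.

Level perpetuity: PV = C / r = £56.52 / 0.108 = £523.33

£523.33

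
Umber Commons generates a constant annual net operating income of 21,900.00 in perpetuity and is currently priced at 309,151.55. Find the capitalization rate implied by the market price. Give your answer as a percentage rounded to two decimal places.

P = C/r ⇒ r = C/P = 21,900.00/309,151.55 = 0.070839

7.08%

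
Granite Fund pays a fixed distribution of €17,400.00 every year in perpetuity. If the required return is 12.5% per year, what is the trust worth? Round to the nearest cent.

Level perpetuity: PV = C / r = €17,400.00 / 0.125 = €139,200.00

€139200.00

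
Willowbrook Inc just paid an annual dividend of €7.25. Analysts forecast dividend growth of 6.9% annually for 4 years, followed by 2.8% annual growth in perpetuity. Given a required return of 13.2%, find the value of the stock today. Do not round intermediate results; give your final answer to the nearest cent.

€82.18

D_1 = 7.75025
D_2 = 8.28502
D_3 = 8.85668
D_4 = 9.46779
Terminal value at year 4: TV = D_4×(1+g_2)/(r−g_2) = 9.73289/0.104 = 93.58551
P_0 = D_1/(1+r)^1 + D_2/(1+r)^2 + D_3/(1+r)^3 + D_4/(1+r)^4 + TV/(1+r)^4
    = 6.84651 + 6.46548 + 6.10565 + 5.76585 + 56.99318 = 82.17666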